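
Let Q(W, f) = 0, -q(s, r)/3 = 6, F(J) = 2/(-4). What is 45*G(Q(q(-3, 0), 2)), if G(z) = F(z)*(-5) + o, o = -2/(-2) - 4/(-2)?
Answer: 495/2 ≈ 247.50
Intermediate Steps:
F(J) = -1/2 (F(J) = 2*(-1/4) = -1/2)
q(s, r) = -18 (q(s, r) = -3*6 = -18)
o = 3 (o = -2*(-1/2) - 4*(-1/2) = 1 + 2 = 3)
G(z) = 11/2 (G(z) = -1/2*(-5) + 3 = 5/2 + 3 = 11/2)
45*G(Q(q(-3, 0), 2)) = 45*(11/2) = 495/2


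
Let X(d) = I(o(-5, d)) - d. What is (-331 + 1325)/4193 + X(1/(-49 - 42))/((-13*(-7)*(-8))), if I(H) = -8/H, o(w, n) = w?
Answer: 46597013/198412760 ≈ 0.23485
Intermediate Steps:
X(d) = 8/5 - d (X(d) = -8/(-5) - d = -8*(-⅕) - d = 8/5 - d)
(-331 + 1325)/4193 + X(1/(-49 - 42))/((-13*(-7)*(-8))) = (-331 + 1325)/4193 + (8/5 - 1/(-49 - 42))/((-13*(-7)*(-8))) = 994*(1/4193) + (8/5 - 1/(-91))/((91*(-8))) = 142/599 + (8/5 - 1*(-1/91))/(-728) = 142/599 + (8/5 + 1/91)*(-1/728) = 142/599 + (733/455)*(-1/728) = 142/599 - 733/331240 = 46597013/198412760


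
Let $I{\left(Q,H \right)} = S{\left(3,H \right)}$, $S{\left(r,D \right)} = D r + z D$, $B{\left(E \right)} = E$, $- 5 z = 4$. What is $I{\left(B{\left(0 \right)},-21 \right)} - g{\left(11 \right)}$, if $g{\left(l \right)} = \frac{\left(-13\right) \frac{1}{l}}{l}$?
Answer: $- \frac{27886}{605} \approx -46.093$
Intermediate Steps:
$z = - \frac{4}{5}$ ($z = \left(- \frac{1}{5}\right) 4 = - \frac{4}{5} \approx -0.8$)
$S{\left(r,D \right)} = - \frac{4 D}{5} + D r$ ($S{\left(r,D \right)} = D r - \frac{4 D}{5} = - \frac{4 D}{5} + D r$)
$I{\left(Q,H \right)} = \frac{11 H}{5}$ ($I{\left(Q,H \right)} = \frac{H \left(-4 + 5 \cdot 3\right)}{5} = \frac{H \left(-4 + 15\right)}{5} = \frac{1}{5} H 11 = \frac{11 H}{5}$)
$g{\left(l \right)} = - \frac{13}{l^{2}}$
$I{\left(B{\left(0 \right)},-21 \right)} - g{\left(11 \right)} = \frac{11}{5} \left(-21\right) - - \frac{13}{121} = - \frac{231}{5} - \left(-13\right) \frac{1}{121} = - \frac{231}{5} - - \frac{13}{121} = - \frac{231}{5} + \frac{13}{121} = - \frac{27886}{605}$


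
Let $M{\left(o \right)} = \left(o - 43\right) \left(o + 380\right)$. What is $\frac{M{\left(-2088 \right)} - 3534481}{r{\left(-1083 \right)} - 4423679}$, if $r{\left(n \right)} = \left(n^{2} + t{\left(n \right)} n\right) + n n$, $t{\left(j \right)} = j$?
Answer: $- \frac{105267}{905012} \approx -0.11632$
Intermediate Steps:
$r{\left(n \right)} = 3 n^{2}$ ($r{\left(n \right)} = \left(n^{2} + n n\right) + n n = \left(n^{2} + n^{2}\right) + n^{2} = 2 n^{2} + n^{2} = 3 n^{2}$)
$M{\left(o \right)} = \left(-43 + o\right) \left(380 + o\right)$
$\frac{M{\left(-2088 \right)} - 3534481}{r{\left(-1083 \right)} - 4423679} = \frac{\left(-16340 + \left(-2088\right)^{2} + 337 \left(-2088\right)\right) - 3534481}{3 \left(-1083\right)^{2} - 4423679} = \frac{\left(-16340 + 4359744 - 703656\right) - 3534481}{3 \cdot 1172889 - 4423679} = \frac{3639748 - 3534481}{3518667 - 4423679} = \frac{105267}{-905012} = 105267 \left(- \frac{1}{905012}\right) = - \frac{105267}{905012}$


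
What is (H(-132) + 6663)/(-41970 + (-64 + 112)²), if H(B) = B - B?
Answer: -2221/13222 ≈ -0.16798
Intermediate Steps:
H(B) = 0
(H(-132) + 6663)/(-41970 + (-64 + 112)²) = (0 + 6663)/(-41970 + (-64 + 112)²) = 6663/(-41970 + 48²) = 6663/(-41970 + 2304) = 6663/(-39666) = 6663*(-1/39666) = -2221/13222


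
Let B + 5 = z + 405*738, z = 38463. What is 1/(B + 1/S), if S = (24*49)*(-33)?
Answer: 38808/13091801183 ≈ 2.9643e-6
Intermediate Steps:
S = -38808 (S = 1176*(-33) = -38808)
B = 337348 (B = -5 + (38463 + 405*738) = -5 + (38463 + 298890) = -5 + 337353 = 337348)
1/(B + 1/S) = 1/(337348 + 1/(-38808)) = 1/(337348 - 1/38808) = 1/(13091801183/38808) = 38808/13091801183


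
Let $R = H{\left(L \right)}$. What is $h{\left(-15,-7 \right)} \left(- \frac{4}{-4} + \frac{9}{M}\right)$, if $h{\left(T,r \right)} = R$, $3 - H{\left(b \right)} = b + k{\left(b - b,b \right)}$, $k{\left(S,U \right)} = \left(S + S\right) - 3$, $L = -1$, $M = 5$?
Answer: $\frac{98}{5} \approx 19.6$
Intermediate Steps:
$k{\left(S,U \right)} = -3 + 2 S$ ($k{\left(S,U \right)} = 2 S - 3 = -3 + 2 S$)
$H{\left(b \right)} = 6 - b$ ($H{\left(b \right)} = 3 - \left(b + \left(-3 + 2 \left(b - b\right)\right)\right) = 3 - \left(b + \left(-3 + 2 \cdot 0\right)\right) = 3 - \left(b + \left(-3 + 0\right)\right) = 3 - \left(b - 3\right) = 3 - \left(-3 + b\right) = 6 - b$)
$R = 7$ ($R = 6 - -1 = 6 + 1 = 7$)
$h{\left(T,r \right)} = 7$
$h{\left(-15,-7 \right)} \left(- \frac{4}{-4} + \frac{9}{M}\right) = 7 \left(- \frac{4}{-4} + \frac{9}{5}\right) = 7 \left(\left(-4\right) \left(- \frac{1}{4}\right) + 9 \cdot \frac{1}{5}\right) = 7 \left(1 + \frac{9}{5}\right) = 7 \cdot \frac{14}{5} = \frac{98}{5}$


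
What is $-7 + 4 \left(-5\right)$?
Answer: $-27$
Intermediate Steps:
$-7 + 4 \left(-5\right) = -7 - 20 = -27$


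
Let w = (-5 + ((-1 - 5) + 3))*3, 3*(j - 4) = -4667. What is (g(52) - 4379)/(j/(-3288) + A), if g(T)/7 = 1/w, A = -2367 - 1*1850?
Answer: 43197333/41591833 ≈ 1.0386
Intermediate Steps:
j = -4655/3 (j = 4 + (⅓)*(-4667) = 4 - 4667/3 = -4655/3 ≈ -1551.7)
A = -4217 (A = -2367 - 1850 = -4217)
w = -24 (w = (-5 + (-6 + 3))*3 = (-5 - 3)*3 = -8*3 = -24)
g(T) = -7/24 (g(T) = 7/(-24) = 7*(-1/24) = -7/24)
(g(52) - 4379)/(j/(-3288) + A) = (-7/24 - 4379)/(-4655/3/(-3288) - 4217) = -105103/(24*(-4655/3*(-1/3288) - 4217)) = -105103/(24*(4655/9864 - 4217)) = -105103/(24*(-41591833/9864)) = -105103/24*(-9864/41591833) = 43197333/41591833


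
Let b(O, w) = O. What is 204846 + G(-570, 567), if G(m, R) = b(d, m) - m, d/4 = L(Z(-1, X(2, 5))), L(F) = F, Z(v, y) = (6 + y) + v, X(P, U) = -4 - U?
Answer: 205400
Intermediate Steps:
Z(v, y) = 6 + v + y
d = -16 (d = 4*(6 - 1 + (-4 - 1*5)) = 4*(6 - 1 + (-4 - 5)) = 4*(6 - 1 - 9) = 4*(-4) = -16)
G(m, R) = -16 - m
204846 + G(-570, 567) = 204846 + (-16 - 1*(-570)) = 204846 + (-16 + 570) = 204846 + 554 = 205400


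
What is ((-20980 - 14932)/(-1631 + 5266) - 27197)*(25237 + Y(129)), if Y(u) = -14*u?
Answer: -2317255771017/3635 ≈ -6.3748e+8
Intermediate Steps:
((-20980 - 14932)/(-1631 + 5266) - 27197)*(25237 + Y(129)) = ((-20980 - 14932)/(-1631 + 5266) - 27197)*(25237 - 14*129) = (-35912/3635 - 27197)*(25237 - 1806) = (-35912*1/3635 - 27197)*23431 = (-35912/3635 - 27197)*23431 = -98897007/3635*23431 = -2317255771017/3635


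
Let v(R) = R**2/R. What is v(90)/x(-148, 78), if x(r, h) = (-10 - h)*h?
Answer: -15/1144 ≈ -0.013112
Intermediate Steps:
x(r, h) = h*(-10 - h)
v(R) = R
v(90)/x(-148, 78) = 90/((-1*78*(10 + 78))) = 90/((-1*78*88)) = 90/(-6864) = 90*(-1/6864) = -15/1144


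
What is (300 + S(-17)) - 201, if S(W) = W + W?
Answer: 65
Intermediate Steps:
S(W) = 2*W
(300 + S(-17)) - 201 = (300 + 2*(-17)) - 201 = (300 - 34) - 201 = 266 - 201 = 65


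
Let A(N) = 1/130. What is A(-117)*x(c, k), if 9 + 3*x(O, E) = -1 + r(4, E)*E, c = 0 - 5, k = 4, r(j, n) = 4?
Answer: 1/65 ≈ 0.015385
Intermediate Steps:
A(N) = 1/130
c = -5
x(O, E) = -10/3 + 4*E/3 (x(O, E) = -3 + (-1 + 4*E)/3 = -3 + (-⅓ + 4*E/3) = -10/3 + 4*E/3)
A(-117)*x(c, k) = (-10/3 + (4/3)*4)/130 = (-10/3 + 16/3)/130 = (1/130)*2 = 1/65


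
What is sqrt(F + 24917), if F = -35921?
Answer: 2*I*sqrt(2751) ≈ 104.9*I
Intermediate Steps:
sqrt(F + 24917) = sqrt(-35921 + 24917) = sqrt(-11004) = 2*I*sqrt(2751)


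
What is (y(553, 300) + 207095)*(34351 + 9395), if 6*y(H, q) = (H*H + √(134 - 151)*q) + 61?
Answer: 11289676040 + 2187300*I*√17 ≈ 1.129e+10 + 9.0185e+6*I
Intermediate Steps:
y(H, q) = 61/6 + H²/6 + I*q*√17/6 (y(H, q) = ((H*H + √(134 - 151)*q) + 61)/6 = ((H² + √(-17)*q) + 61)/6 = ((H² + (I*√17)*q) + 61)/6 = ((H² + I*q*√17) + 61)/6 = (61 + H² + I*q*√17)/6 = 61/6 + H²/6 + I*q*√17/6)
(y(553, 300) + 207095)*(34351 + 9395) = ((61/6 + (⅙)*553² + (⅙)*I*300*√17) + 207095)*(34351 + 9395) = ((61/6 + (⅙)*305809 + 50*I*√17) + 207095)*43746 = ((61/6 + 305809/6 + 50*I*√17) + 207095)*43746 = ((152935/3 + 50*I*√17) + 207095)*43746 = (774220/3 + 50*I*√17)*43746 = 11289676040 + 2187300*I*√17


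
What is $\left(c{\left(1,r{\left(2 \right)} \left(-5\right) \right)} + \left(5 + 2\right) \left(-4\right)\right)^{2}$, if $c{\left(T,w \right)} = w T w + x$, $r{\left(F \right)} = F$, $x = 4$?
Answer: $5776$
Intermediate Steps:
$c{\left(T,w \right)} = 4 + T w^{2}$ ($c{\left(T,w \right)} = w T w + 4 = T w w + 4 = T w^{2} + 4 = 4 + T w^{2}$)
$\left(c{\left(1,r{\left(2 \right)} \left(-5\right) \right)} + \left(5 + 2\right) \left(-4\right)\right)^{2} = \left(\left(4 + 1 \left(2 \left(-5\right)\right)^{2}\right) + \left(5 + 2\right) \left(-4\right)\right)^{2} = \left(\left(4 + 1 \left(-10\right)^{2}\right) + 7 \left(-4\right)\right)^{2} = \left(\left(4 + 1 \cdot 100\right) - 28\right)^{2} = \left(\left(4 + 100\right) - 28\right)^{2} = \left(104 - 28\right)^{2} = 76^{2} = 5776$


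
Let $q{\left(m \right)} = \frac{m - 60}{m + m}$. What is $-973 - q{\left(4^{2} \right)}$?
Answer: $- \frac{7773}{8} \approx -971.63$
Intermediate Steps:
$q{\left(m \right)} = \frac{-60 + m}{2 m}$
$-973 - q{\left(4^{2} \right)} = -973 - \frac{-60 + 4^{2}}{2 \cdot 4^{2}} = -973 - \frac{-60 + 16}{2 \cdot 16} = -973 - \frac{1}{2} \cdot \frac{1}{16} \left(-44\right) = -973 - - \frac{11}{8} = -973 + \frac{11}{8} = - \frac{7773}{8}$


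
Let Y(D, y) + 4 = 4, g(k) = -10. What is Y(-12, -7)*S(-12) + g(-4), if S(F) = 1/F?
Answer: -10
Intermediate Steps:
Y(D, y) = 0 (Y(D, y) = -4 + 4 = 0)
Y(-12, -7)*S(-12) + g(-4) = 0/(-12) - 10 = 0*(-1/12) - 10 = 0 - 10 = -10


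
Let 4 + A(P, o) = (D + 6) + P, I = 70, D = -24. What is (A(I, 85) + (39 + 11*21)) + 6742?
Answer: 7060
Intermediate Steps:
A(P, o) = -22 + P (A(P, o) = -4 + ((-24 + 6) + P) = -4 + (-18 + P) = -22 + P)
(A(I, 85) + (39 + 11*21)) + 6742 = ((-22 + 70) + (39 + 11*21)) + 6742 = (48 + (39 + 231)) + 6742 = (48 + 270) + 6742 = 318 + 6742 = 7060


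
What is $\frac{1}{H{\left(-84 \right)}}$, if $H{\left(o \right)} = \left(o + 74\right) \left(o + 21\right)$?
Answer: $\frac{1}{630} \approx 0.0015873$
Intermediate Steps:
$H{\left(o \right)} = \left(21 + o\right) \left(74 + o\right)$ ($H{\left(o \right)} = \left(74 + o\right) \left(21 + o\right) = \left(21 + o\right) \left(74 + o\right)$)
$\frac{1}{H{\left(-84 \right)}} = \frac{1}{1554 + \left(-84\right)^{2} + 95 \left(-84\right)} = \frac{1}{1554 + 7056 - 7980} = \frac{1}{630}$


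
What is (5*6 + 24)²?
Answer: 2916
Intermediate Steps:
(5*6 + 24)² = (30 + 24)² = 54² = 2916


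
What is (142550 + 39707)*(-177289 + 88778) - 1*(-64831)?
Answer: -16131684496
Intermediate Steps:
(142550 + 39707)*(-177289 + 88778) - 1*(-64831) = 182257*(-88511) + 64831 = -16131749327 + 64831 = -16131684496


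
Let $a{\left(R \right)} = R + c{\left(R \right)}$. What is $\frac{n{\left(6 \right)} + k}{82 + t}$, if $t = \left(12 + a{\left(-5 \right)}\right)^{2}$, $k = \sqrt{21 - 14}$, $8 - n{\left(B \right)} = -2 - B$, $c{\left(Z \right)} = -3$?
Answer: $\frac{8}{49} + \frac{\sqrt{7}}{98} \approx 0.19026$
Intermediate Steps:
$n{\left(B \right)} = 10 + B$ ($n{\left(B \right)} = 8 - \left(-2 - B\right) = 8 + \left(2 + B\right) = 10 + B$)
$k = \sqrt{7} \approx 2.6458$
$a{\left(R \right)} = -3 + R$ ($a{\left(R \right)} = R - 3 = -3 + R$)
$t = 16$ ($t = \left(12 - 8\right)^{2} = 4^{2} = 16$)
$\frac{n{\left(6 \right)} + k}{82 + t} = \frac{\left(10 + 6\right) + \sqrt{7}}{82 + 16} = \frac{16 + \sqrt{7}}{98} = \left(16 + \sqrt{7}\right) \frac{1}{98} = \frac{8}{49} + \frac{\sqrt{7}}{98}$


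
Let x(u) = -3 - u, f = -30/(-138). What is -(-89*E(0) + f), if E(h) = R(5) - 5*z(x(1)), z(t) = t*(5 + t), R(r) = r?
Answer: 51170/23 ≈ 2224.8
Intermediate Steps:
f = 5/23 (f = -30*(-1/138) = 5/23 ≈ 0.21739)
E(h) = 25 (E(h) = 5 - 5*(-3 - 1*1)*(5 + (-3 - 1*1)) = 5 - 5*(-3 - 1)*(5 + (-3 - 1)) = 5 - (-20)*(5 - 4) = 5 - (-20) = 5 - 5*(-4) = 5 + 20 = 25)
-(-89*E(0) + f) = -(-89*25 + 5/23) = -(-2225 + 5/23) = -1*(-51170/23) = 51170/23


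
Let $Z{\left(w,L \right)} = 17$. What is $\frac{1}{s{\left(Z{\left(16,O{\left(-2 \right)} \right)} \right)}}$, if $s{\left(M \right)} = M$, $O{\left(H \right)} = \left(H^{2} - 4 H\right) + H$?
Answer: $\frac{1}{17} \approx 0.058824$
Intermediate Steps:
$O{\left(H \right)} = H^{2} - 3 H$
$\frac{1}{s{\left(Z{\left(16,O{\left(-2 \right)} \right)} \right)}} = \frac{1}{17}$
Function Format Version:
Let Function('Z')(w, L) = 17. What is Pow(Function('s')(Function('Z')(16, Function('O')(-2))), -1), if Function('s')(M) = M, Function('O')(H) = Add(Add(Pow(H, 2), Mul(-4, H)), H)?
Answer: Rational(1, 17) ≈ 0.058824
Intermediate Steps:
Function('O')(H) = Add(Pow(H, 2), Mul(-3, H))
Pow(Function('s')(Function('Z')(16, Function('O')(-2))), -1) = Pow(17, -1) = Rational(1, 17)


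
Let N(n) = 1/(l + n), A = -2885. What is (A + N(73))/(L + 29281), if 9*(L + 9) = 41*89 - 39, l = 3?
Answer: -1973331/20296408 ≈ -0.097226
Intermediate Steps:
L = 3529/9 (L = -9 + (41*89 - 39)/9 = -9 + (3649 - 39)/9 = -9 + (1/9)*3610 = -9 + 3610/9 = 3529/9 ≈ 392.11)
N(n) = 1/(3 + n)
(A + N(73))/(L + 29281) = (-2885 + 1/(3 + 73))/(3529/9 + 29281) = (-2885 + 1/76)/(267058/9) = (-2885 + 1/76)*(9/267058) = -219259/76*9/267058 = -1973331/20296408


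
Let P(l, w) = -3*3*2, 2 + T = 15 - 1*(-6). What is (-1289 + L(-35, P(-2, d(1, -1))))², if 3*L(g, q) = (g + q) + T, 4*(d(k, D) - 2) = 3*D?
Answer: 15217801/9 ≈ 1.6909e+6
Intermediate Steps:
T = 19 (T = -2 + (15 - 1*(-6)) = -2 + (15 + 6) = -2 + 21 = 19)
d(k, D) = 2 + 3*D/4 (d(k, D) = 2 + (3*D)/4 = 2 + 3*D/4)
P(l, w) = -18 (P(l, w) = -9*2 = -18)
L(g, q) = 19/3 + g/3 + q/3 (L(g, q) = ((g + q) + 19)/3 = (19 + g + q)/3 = 19/3 + g/3 + q/3)
(-1289 + L(-35, P(-2, d(1, -1))))² = (-1289 + (19/3 + (⅓)*(-35) + (⅓)*(-18)))² = (-1289 + (19/3 - 35/3 - 6))² = (-1289 - 34/3)² = (-3901/3)² = 15217801/9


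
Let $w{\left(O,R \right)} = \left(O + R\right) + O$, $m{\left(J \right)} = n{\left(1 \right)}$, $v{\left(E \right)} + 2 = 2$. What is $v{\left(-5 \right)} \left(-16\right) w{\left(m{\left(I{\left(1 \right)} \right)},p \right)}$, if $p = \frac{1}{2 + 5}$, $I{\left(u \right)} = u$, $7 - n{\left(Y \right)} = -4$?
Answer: $0$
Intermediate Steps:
$n{\left(Y \right)} = 11$ ($n{\left(Y \right)} = 7 - -4 = 7 + 4 = 11$)
$v{\left(E \right)} = 0$ ($v{\left(E \right)} = -2 + 2 = 0$)
$m{\left(J \right)} = 11$
$p = \frac{1}{7} \approx 0.14286$
$w{\left(O,R \right)} = R + 2 O$
$v{\left(-5 \right)} \left(-16\right) w{\left(m{\left(I{\left(1 \right)} \right)},p \right)} = 0 \left(-16\right) \left(\frac{1}{7} + 2 \cdot 11\right) = 0 \left(\frac{1}{7} + 22\right) = 0 \cdot \frac{155}{7} = 0$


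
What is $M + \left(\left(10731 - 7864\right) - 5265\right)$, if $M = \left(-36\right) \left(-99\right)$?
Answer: $1166$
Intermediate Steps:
$M = 3564$
$M + \left(\left(10731 - 7864\right) - 5265\right) = 3564 + \left(\left(10731 - 7864\right) - 5265\right) = 3564 + \left(2867 - 5265\right) = 3564 - 2398 = 1166$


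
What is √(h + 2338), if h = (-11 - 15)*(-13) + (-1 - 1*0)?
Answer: 5*√107 ≈ 51.720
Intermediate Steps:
h = 337 (h = -26*(-13) + (-1 + 0) = 338 - 1 = 337)
√(h + 2338) = √(337 + 2338) = √2675 = 5*√107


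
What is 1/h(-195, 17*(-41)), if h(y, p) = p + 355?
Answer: -1/342 ≈ -0.0029240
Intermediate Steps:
h(y, p) = 355 + p
1/h(-195, 17*(-41)) = 1/(355 + 17*(-41)) = 1/(355 - 697) = 1/(-342) = -1/342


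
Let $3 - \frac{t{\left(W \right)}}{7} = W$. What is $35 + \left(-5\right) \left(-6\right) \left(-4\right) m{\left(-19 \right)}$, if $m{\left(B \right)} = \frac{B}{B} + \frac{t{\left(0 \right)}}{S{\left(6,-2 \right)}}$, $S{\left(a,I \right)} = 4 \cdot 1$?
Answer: $-715$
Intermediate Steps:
$S{\left(a,I \right)} = 4$
$t{\left(W \right)} = 21 - 7 W$
$m{\left(B \right)} = \frac{25}{4}$ ($m{\left(B \right)} = \frac{B}{B} + \frac{21 - 0}{4} = 1 + \left(21 + 0\right) \frac{1}{4} = 1 + 21 \cdot \frac{1}{4} = 1 + \frac{21}{4} = \frac{25}{4}$)
$35 + \left(-5\right) \left(-6\right) \left(-4\right) m{\left(-19 \right)} = 35 + \left(-5\right) \left(-6\right) \left(-4\right) \frac{25}{4} = 35 + 30 \left(-4\right) \frac{25}{4} = 35 - 750 = -715$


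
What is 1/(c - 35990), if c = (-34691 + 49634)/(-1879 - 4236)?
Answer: -6115/220093793 ≈ -2.7784e-5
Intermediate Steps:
c = -14943/6115 (c = 14943/(-6115) = 14943*(-1/6115) = -14943/6115 ≈ -2.4437)
1/(c - 35990) = 1/(-14943/6115 - 35990) = 1/(-220093793/6115) = -6115/220093793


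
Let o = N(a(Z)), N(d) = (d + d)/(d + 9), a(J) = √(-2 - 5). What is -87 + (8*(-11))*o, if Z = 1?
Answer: (-263*√7 + 783*I)/(√7 - 9*I) ≈ -101.0 - 47.624*I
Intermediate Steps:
a(J) = I*√7 (a(J) = √(-7) = I*√7)
N(d) = 2*d/(9 + d) (N(d) = (2*d)/(9 + d) = 2*d/(9 + d))
o = 2*I*√7/(9 + I*√7) (o = 2*(I*√7)/(9 + I*√7) = 2*I*√7/(9 + I*√7) ≈ 0.15909 + 0.54118*I)
-87 + (8*(-11))*o = -87 + (8*(-11))*(2*√7/(√7 - 9*I)) = -87 - 176*√7/(√7 - 9*I)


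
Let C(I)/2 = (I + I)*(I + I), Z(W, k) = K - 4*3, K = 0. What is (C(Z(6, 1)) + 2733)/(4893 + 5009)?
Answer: 3885/9902 ≈ 0.39234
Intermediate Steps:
Z(W, k) = -12 (Z(W, k) = 0 - 4*3 = 0 - 1*12 = 0 - 12 = -12)
C(I) = 8*I**2 (C(I) = 2*((I + I)*(I + I)) = 2*((2*I)*(2*I)) = 2*(4*I**2) = 8*I**2)
(C(Z(6, 1)) + 2733)/(4893 + 5009) = (8*(-12)**2 + 2733)/(4893 + 5009) = (8*144 + 2733)/9902 = (1152 + 2733)*(1/9902) = 3885*(1/9902) = 3885/9902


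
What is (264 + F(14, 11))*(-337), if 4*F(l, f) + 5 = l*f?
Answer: -406085/4 ≈ -1.0152e+5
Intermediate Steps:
F(l, f) = -5/4 + f*l/4 (F(l, f) = -5/4 + (l*f)/4 = -5/4 + (f*l)/4 = -5/4 + f*l/4)
(264 + F(14, 11))*(-337) = (264 + (-5/4 + (¼)*11*14))*(-337) = (264 + (-5/4 + 77/2))*(-337) = (264 + 149/4)*(-337) = (1205/4)*(-337) = -406085/4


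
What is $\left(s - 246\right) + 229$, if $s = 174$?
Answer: $157$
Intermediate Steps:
$\left(s - 246\right) + 229 = \left(174 - 246\right) + 229 = -72 + 229 = 157$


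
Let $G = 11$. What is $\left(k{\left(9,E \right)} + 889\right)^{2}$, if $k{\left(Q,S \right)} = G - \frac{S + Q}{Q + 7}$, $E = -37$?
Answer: $\frac{13010449}{16} \approx 8.1315 \cdot 10^{5}$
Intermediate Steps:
$k{\left(Q,S \right)} = 11 - \frac{Q + S}{7 + Q}$ ($k{\left(Q,S \right)} = 11 - \frac{S + Q}{Q + 7} = 11 - \frac{Q + S}{7 + Q}$)
$\left(k{\left(9,E \right)} + 889\right)^{2} = \left(\frac{77 - -37 + 10 \cdot 9}{7 + 9} + 889\right)^{2} = \left(\frac{77 + 37 + 90}{16} + 889\right)^{2} = \left(\frac{1}{16} \cdot 204 + 889\right)^{2} = \left(\frac{51}{4} + 889\right)^{2} = \left(\frac{3607}{4}\right)^{2} = \frac{13010449}{16}$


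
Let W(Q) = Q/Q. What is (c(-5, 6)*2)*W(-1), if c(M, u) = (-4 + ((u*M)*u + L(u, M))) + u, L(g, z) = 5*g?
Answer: -296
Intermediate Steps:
W(Q) = 1
c(M, u) = -4 + 6*u + M*u² (c(M, u) = (-4 + ((u*M)*u + 5*u)) + u = (-4 + ((M*u)*u + 5*u)) + u = (-4 + (M*u² + 5*u)) + u = (-4 + (5*u + M*u²)) + u = (-4 + 5*u + M*u²) + u = -4 + 6*u + M*u²)
(c(-5, 6)*2)*W(-1) = ((-4 + 6*6 - 5*6²)*2)*1 = ((-4 + 36 - 5*36)*2)*1 = ((-4 + 36 - 180)*2)*1 = -148*2*1 = -296*1 = -296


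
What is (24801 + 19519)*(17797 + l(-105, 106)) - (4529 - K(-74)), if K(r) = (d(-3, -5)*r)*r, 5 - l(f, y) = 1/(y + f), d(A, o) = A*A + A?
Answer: 788968647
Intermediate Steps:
d(A, o) = A + A**2 (d(A, o) = A**2 + A = A + A**2)
l(f, y) = 5 - 1/(f + y) (l(f, y) = 5 - 1/(y + f) = 5 - 1/(f + y))
K(r) = 6*r**2 (K(r) = ((-3*(1 - 3))*r)*r = ((-3*(-2))*r)*r = (6*r)*r = 6*r**2)
(24801 + 19519)*(17797 + l(-105, 106)) - (4529 - K(-74)) = (24801 + 19519)*(17797 + (-1 + 5*(-105) + 5*106)/(-105 + 106)) - (4529 - 6*(-74)**2) = 44320*(17797 + (-1 - 525 + 530)/1) - (4529 - 6*5476) = 44320*(17797 + 1*4) - (4529 - 1*32856) = 44320*(17797 + 4) - (4529 - 32856) = 44320*17801 - 1*(-28327) = 788940320 + 28327 = 788968647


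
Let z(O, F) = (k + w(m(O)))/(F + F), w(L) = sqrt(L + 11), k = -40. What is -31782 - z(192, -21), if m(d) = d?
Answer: -667442/21 + sqrt(203)/42 ≈ -31783.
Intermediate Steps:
w(L) = sqrt(11 + L)
z(O, F) = (-40 + sqrt(11 + O))/(2*F) (z(O, F) = (-40 + sqrt(11 + O))/(F + F) = (-40 + sqrt(11 + O))/((2*F)) = (-40 + sqrt(11 + O))*(1/(2*F)) = (-40 + sqrt(11 + O))/(2*F))
-31782 - z(192, -21) = -31782 - (-40 + sqrt(11 + 192))/(2*(-21)) = -31782 - (-1)*(-40 + sqrt(203))/(2*21) = -31782 - (20/21 - sqrt(203)/42) = -31782 + (-20/21 + sqrt(203)/42) = -667442/21 + sqrt(203)/42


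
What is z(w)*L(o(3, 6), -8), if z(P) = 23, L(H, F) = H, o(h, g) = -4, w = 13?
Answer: -92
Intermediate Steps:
z(w)*L(o(3, 6), -8) = 23*(-4) = -92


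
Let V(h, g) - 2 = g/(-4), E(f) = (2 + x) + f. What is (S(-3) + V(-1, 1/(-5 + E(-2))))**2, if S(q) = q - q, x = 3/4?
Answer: 1225/289 ≈ 4.2388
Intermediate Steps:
x = 3/4 (x = 3*(1/4) = 3/4 ≈ 0.75000)
S(q) = 0
E(f) = 11/4 + f (E(f) = (2 + 3/4) + f = 11/4 + f)
V(h, g) = 2 - g/4 (V(h, g) = 2 + g/(-4) = 2 + g*(-1/4) = 2 - g/4)
(S(-3) + V(-1, 1/(-5 + E(-2))))**2 = (0 + (2 - 1/(4*(-5 + (11/4 - 2)))))**2 = (0 + (2 - 1/(4*(-5 + 3/4))))**2 = (0 + (2 - 1/(4*(-17/4))))**2 = (0 + (2 - 1/4*(-4/17)))**2 = (0 + (2 + 1/17))**2 = (0 + 35/17)**2 = (35/17)**2 = 1225/289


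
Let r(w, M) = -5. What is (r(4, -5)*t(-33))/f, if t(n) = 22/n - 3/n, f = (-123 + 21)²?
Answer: 95/343332 ≈ 0.00027670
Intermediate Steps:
f = 10404 (f = (-102)² = 10404)
t(n) = 19/n
(r(4, -5)*t(-33))/f = -95/(-33)/10404 = -95*(-1)/33*(1/10404) = -5*(-19/33)*(1/10404) = (95/33)*(1/10404) = 95/343332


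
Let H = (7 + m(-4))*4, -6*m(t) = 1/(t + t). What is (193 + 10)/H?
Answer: 2436/337 ≈ 7.2285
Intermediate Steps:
m(t) = -1/(12*t) (m(t) = -1/(6*(t + t)) = -1/(2*t)/6 = -1/(12*t))
H = 337/12 (H = (7 - 1/12/(-4))*4 = (7 - 1/12*(-¼))*4 = (7 + 1/48)*4 = (337/48)*4 = 337/12 ≈ 28.083)
(193 + 10)/H = (193 + 10)/(337/12) = 203*(12/337) = 2436/337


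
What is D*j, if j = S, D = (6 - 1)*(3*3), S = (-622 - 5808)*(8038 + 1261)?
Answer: -2690665650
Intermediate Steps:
S = -59792570 (S = -6430*9299 = -59792570)
D = 45 (D = 5*9 = 45)
j = -59792570
D*j = 45*(-59792570) = -2690665650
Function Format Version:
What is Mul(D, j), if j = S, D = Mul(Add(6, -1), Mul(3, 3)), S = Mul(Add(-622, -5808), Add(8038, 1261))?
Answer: -2690665650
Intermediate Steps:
S = -59792570 (S = Mul(-6430, 9299) = -59792570)
D = 45 (D = Mul(5, 9) = 45)
j = -59792570
Mul(D, j) = Mul(45, -59792570) = -2690665650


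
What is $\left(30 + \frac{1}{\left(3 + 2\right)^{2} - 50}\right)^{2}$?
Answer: $\frac{561001}{625} \approx 897.6$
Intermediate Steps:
$\left(30 + \frac{1}{\left(3 + 2\right)^{2} - 50}\right)^{2} = \left(30 + \frac{1}{5^{2} - 50}\right)^{2} = \left(30 + \frac{1}{25 - 50}\right)^{2} = \left(30 + \frac{1}{-25}\right)^{2} = \left(30 - \frac{1}{25}\right)^{2} = \left(\frac{749}{25}\right)^{2} = \frac{561001}{625}$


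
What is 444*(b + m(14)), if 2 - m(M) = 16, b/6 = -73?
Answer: -200688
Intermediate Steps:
b = -438 (b = 6*(-73) = -438)
m(M) = -14 (m(M) = 2 - 1*16 = 2 - 16 = -14)
444*(b + m(14)) = 444*(-438 - 14) = 444*(-452) = -200688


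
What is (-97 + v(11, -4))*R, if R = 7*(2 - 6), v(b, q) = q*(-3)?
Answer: 2380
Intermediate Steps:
v(b, q) = -3*q
R = -28 (R = 7*(-4) = -28)
(-97 + v(11, -4))*R = (-97 - 3*(-4))*(-28) = (-97 + 12)*(-28) = -85*(-28) = 2380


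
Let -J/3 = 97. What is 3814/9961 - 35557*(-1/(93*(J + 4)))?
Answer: -1163059/1225203 ≈ -0.94928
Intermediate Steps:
J = -291 (J = -3*97 = -291)
3814/9961 - 35557*(-1/(93*(J + 4))) = 3814/9961 - 35557*(-1/(93*(-291 + 4))) = 3814*(1/9961) - 35557/((-287*(-93))) = 3814/9961 - 35557/26691 = 3814/9961 - 35557*1/26691 = 3814/9961 - 1147/861 = -1163059/1225203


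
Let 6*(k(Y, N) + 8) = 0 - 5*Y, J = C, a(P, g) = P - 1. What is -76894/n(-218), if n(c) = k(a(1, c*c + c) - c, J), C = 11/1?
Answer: 230682/569 ≈ 405.42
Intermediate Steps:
a(P, g) = -1 + P
C = 11 (C = 11*1 = 11)
J = 11
k(Y, N) = -8 - 5*Y/6 (k(Y, N) = -8 + (0 - 5*Y)/6 = -8 + (-5*Y)/6 = -8 - 5*Y/6)
n(c) = -8 + 5*c/6 (n(c) = -8 - 5*((-1 + 1) - c)/6 = -8 - 5*(0 - c)/6 = -8 - (-5)*c/6 = -8 + 5*c/6)
-76894/n(-218) = -76894/(-8 + (5/6)*(-218)) = -76894/(-8 - 545/3) = -76894/(-569/3) = -76894*(-3/569) = 230682/569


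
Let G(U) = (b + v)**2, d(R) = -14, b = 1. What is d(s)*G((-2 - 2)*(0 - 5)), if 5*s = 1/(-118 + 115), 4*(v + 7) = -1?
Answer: -4375/8 ≈ -546.88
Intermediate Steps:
v = -29/4 (v = -7 + (1/4)*(-1) = -7 - 1/4 = -29/4 ≈ -7.2500)
s = -1/15 (s = 1/(5*(-118 + 115)) = (1/5)/(-3) = (1/5)*(-1/3) = -1/15 ≈ -0.066667)
G(U) = 625/16 (G(U) = (1 - 29/4)**2 = (-25/4)**2 = 625/16)
d(s)*G((-2 - 2)*(0 - 5)) = -14*625/16 = -4375/8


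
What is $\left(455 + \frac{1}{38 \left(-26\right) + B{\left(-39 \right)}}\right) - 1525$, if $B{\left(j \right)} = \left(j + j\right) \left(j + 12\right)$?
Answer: $- \frac{1196259}{1118} \approx -1070.0$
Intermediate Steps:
$B{\left(j \right)} = 2 j \left(12 + j\right)$
$\left(455 + \frac{1}{38 \left(-26\right) + B{\left(-39 \right)}}\right) - 1525 = \left(455 + \frac{1}{38 \left(-26\right) + 2 \left(-39\right) \left(12 - 39\right)}\right) - 1525 = \left(455 + \frac{1}{-988 + 2 \left(-39\right) \left(-27\right)}\right) - 1525 = \left(455 + \frac{1}{-988 + 2106}\right) - 1525 = \left(455 + \frac{1}{1118}\right) - 1525 = \frac{508691}{1118} - 1525 = - \frac{1196259}{1118}$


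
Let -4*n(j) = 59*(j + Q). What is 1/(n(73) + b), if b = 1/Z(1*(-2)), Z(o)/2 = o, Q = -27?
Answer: -4/2715 ≈ -0.0014733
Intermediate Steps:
Z(o) = 2*o
n(j) = 1593/4 - 59*j/4 (n(j) = -59*(j - 27)/4 = -59*(-27 + j)/4 = -(-1593 + 59*j)/4 = 1593/4 - 59*j/4)
b = -1/4 (b = 1/(2*(1*(-2))) = 1/(2*(-2)) = 1/(-4) = -1/4 ≈ -0.25000)
1/(n(73) + b) = 1/((1593/4 - 59/4*73) - 1/4) = 1/((1593/4 - 4307/4) - 1/4) = 1/(-1357/2 - 1/4) = 1/(-2715/4) = -4/2715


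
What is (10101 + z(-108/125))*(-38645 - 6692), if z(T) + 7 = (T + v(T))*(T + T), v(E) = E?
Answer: -7152610211822/15625 ≈ -4.5777e+8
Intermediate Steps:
z(T) = -7 + 4*T² (z(T) = -7 + (T + T)*(T + T) = -7 + (2*T)*(2*T) = -7 + 4*T²)
(10101 + z(-108/125))*(-38645 - 6692) = (10101 + (-7 + 4*(-108/125)²))*(-38645 - 6692) = (10101 + (-7 + 4*(-108*1/125)²))*(-45337) = (10101 + (-7 + 4*(-108/125)²))*(-45337) = (10101 + (-7 + 4*(11664/15625)))*(-45337) = (10101 + (-7 + 46656/15625))*(-45337) = (10101 - 62719/15625)*(-45337) = (157765406/15625)*(-45337) = -7152610211822/15625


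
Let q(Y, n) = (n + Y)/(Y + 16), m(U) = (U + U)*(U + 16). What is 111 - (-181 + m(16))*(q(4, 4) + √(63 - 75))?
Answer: -1131/5 - 1686*I*√3 ≈ -226.2 - 2920.2*I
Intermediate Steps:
m(U) = 2*U*(16 + U) (m(U) = (2*U)*(16 + U) = 2*U*(16 + U))
q(Y, n) = (Y + n)/(16 + Y)
111 - (-181 + m(16))*(q(4, 4) + √(63 - 75)) = 111 - (-181 + 2*16*(16 + 16))*((4 + 4)/(16 + 4) + √(63 - 75)) = 111 - (-181 + 2*16*32)*(8/20 + √(-12)) = 111 - (-181 + 1024)*((1/20)*8 + 2*I*√3) = 111 - 843*(⅖ + 2*I*√3) = 111 - (1686/5 + 1686*I*√3) = 111 + (-1686/5 - 1686*I*√3) = -1131/5 - 1686*I*√3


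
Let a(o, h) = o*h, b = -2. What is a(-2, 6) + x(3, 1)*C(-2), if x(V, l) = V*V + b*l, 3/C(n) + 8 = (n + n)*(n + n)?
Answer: -75/8 ≈ -9.3750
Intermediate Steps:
C(n) = 3/(-8 + 4*n²) (C(n) = 3/(-8 + (n + n)*(n + n)) = 3/(-8 + (2*n)*(2*n)) = 3/(-8 + 4*n²))
a(o, h) = h*o
x(V, l) = V² - 2*l (x(V, l) = V*V - 2*l = V² - 2*l)
a(-2, 6) + x(3, 1)*C(-2) = 6*(-2) + (3² - 2*1)*(3/(4*(-2 + (-2)²))) = -12 + (9 - 2)*(3/(4*(-2 + 4))) = -12 + 7*((¾)/2) = -12 + 7*((¾)*(½)) = -12 + 7*(3/8) = -12 + 21/8 = -75/8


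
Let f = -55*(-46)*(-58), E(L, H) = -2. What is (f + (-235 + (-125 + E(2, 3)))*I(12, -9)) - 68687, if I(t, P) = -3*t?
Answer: -202395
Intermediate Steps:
f = -146740 (f = 2530*(-58) = -146740)
(f + (-235 + (-125 + E(2, 3)))*I(12, -9)) - 68687 = (-146740 + (-235 + (-125 - 2))*(-3*12)) - 68687 = (-146740 + (-235 - 127)*(-36)) - 68687 = (-146740 - 362*(-36)) - 68687 = (-146740 + 13032) - 68687 = -133708 - 68687 = -202395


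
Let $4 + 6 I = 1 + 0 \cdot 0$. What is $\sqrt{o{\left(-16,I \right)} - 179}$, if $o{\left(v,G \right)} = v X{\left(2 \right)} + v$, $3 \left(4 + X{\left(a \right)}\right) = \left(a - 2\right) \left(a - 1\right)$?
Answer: $i \sqrt{131} \approx 11.446 i$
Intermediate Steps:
$X{\left(a \right)} = -4 + \frac{\left(-1 + a\right) \left(-2 + a\right)}{3}$ ($X{\left(a \right)} = -4 + \frac{\left(a - 2\right) \left(a - 1\right)}{3} = -4 + \frac{\left(-2 + a\right) \left(-1 + a\right)}{3} = -4 + \frac{\left(-1 + a\right) \left(-2 + a\right)}{3}$)
$I = - \frac{1}{2}$ ($I = - \frac{2}{3} + \frac{1 + 0 \cdot 0}{6} = - \frac{2}{3} + \frac{1 + 0}{6} = - \frac{2}{3} + \frac{1}{6} \cdot 1 = - \frac{2}{3} + \frac{1}{6} = - \frac{1}{2} \approx -0.5$)
$o{\left(v,G \right)} = - 3 v$ ($o{\left(v,G \right)} = v \left(- \frac{10}{3} - 2 + \frac{2^{2}}{3}\right) + v = v \left(- \frac{10}{3} - 2 + \frac{1}{3} \cdot 4\right) + v = v \left(- \frac{10}{3} - 2 + \frac{4}{3}\right) + v = v \left(-4\right) + v = - 4 v + v = - 3 v$)
$\sqrt{o{\left(-16,I \right)} - 179} = \sqrt{\left(-3\right) \left(-16\right) - 179} = \sqrt{48 - 179} = \sqrt{-131} = i \sqrt{131}$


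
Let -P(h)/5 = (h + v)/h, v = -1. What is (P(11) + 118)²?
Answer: 1557504/121 ≈ 12872.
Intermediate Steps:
P(h) = -5*(-1 + h)/h (P(h) = -5*(h - 1)/h = -5*(-1 + h)/h)
(P(11) + 118)² = ((-5 + 5/11) + 118)² = (-50/11 + 118)² = (1248/11)² = 1557504/121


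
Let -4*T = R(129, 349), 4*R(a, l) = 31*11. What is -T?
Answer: 341/16 ≈ 21.313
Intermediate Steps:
R(a, l) = 341/4 (R(a, l) = (31*11)/4 = (1/4)*341 = 341/4)
T = -341/16 (T = -1/4*341/4 = -341/16 ≈ -21.313)
-T = -1*(-341/16) = 341/16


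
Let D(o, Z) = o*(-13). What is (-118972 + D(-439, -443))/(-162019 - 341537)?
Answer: 37755/167852 ≈ 0.22493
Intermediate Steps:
D(o, Z) = -13*o
(-118972 + D(-439, -443))/(-162019 - 341537) = (-118972 - 13*(-439))/(-162019 - 341537) = (-118972 + 5707)/(-503556) = -113265*(-1/503556) = 37755/167852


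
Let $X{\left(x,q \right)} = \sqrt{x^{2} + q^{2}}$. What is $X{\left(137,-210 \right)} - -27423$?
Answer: $27423 + \sqrt{62869} \approx 27674.0$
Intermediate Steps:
$X{\left(x,q \right)} = \sqrt{q^{2} + x^{2}}$
$X{\left(137,-210 \right)} - -27423 = \sqrt{\left(-210\right)^{2} + 137^{2}} - -27423 = \sqrt{44100 + 18769} + 27423 = \sqrt{62869} + 27423 = 27423 + \sqrt{62869}$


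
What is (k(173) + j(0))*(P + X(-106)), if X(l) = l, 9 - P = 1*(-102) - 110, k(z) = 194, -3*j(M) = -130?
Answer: 81880/3 ≈ 27293.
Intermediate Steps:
j(M) = 130/3 (j(M) = -⅓*(-130) = 130/3)
P = 221 (P = 9 - (1*(-102) - 110) = 9 - (-102 - 110) = 9 - 1*(-212) = 9 + 212 = 221)
(k(173) + j(0))*(P + X(-106)) = (194 + 130/3)*(221 - 106) = (712/3)*115 = 81880/3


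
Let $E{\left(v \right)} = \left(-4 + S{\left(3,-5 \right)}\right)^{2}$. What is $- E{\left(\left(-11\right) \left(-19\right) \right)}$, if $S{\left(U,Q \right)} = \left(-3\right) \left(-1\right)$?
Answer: $-1$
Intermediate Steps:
$S{\left(U,Q \right)} = 3$
$E{\left(v \right)} = 1$ ($E{\left(v \right)} = \left(-4 + 3\right)^{2} = \left(-1\right)^{2} = 1$)
$- E{\left(\left(-11\right) \left(-19\right) \right)} = \left(-1\right) 1 = -1$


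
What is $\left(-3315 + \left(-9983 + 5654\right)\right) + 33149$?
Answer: $25505$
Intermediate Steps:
$\left(-3315 + \left(-9983 + 5654\right)\right) + 33149 = \left(-3315 - 4329\right) + 33149 = -7644 + 33149 = 25505$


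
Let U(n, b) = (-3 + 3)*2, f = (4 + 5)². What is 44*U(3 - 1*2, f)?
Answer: 0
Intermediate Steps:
f = 81 (f = 9² = 81)
U(n, b) = 0 (U(n, b) = 0*2 = 0)
44*U(3 - 1*2, f) = 44*0 = 0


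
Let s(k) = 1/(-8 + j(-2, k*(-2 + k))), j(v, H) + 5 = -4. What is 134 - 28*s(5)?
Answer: 2306/17 ≈ 135.65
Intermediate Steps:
j(v, H) = -9 (j(v, H) = -5 - 4 = -9)
s(k) = -1/17 (s(k) = 1/(-8 - 9) = 1/(-17) = -1/17)
134 - 28*s(5) = 134 - 28*(-1/17) = 134 + 28/17 = 2306/17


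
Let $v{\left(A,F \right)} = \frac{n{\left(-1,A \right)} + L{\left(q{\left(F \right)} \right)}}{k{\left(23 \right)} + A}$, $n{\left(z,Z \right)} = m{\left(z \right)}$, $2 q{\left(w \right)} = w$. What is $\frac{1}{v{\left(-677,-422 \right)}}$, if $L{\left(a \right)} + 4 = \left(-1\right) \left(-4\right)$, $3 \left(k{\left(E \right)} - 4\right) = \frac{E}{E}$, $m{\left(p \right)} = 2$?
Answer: $- \frac{1009}{3} \approx -336.33$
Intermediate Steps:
$q{\left(w \right)} = \frac{w}{2}$
$k{\left(E \right)} = \frac{13}{3}$ ($k{\left(E \right)} = 4 + \frac{E \frac{1}{E}}{3} = 4 + \frac{1}{3} \cdot 1 = 4 + \frac{1}{3} = \frac{13}{3}$)
$n{\left(z,Z \right)} = 2$
$L{\left(a \right)} = 0$ ($L{\left(a \right)} = -4 - -4 = -4 + 4 = 0$)
$v{\left(A,F \right)} = \frac{2}{\frac{13}{3} + A}$ ($v{\left(A,F \right)} = \frac{2 + 0}{\frac{13}{3} + A} = \frac{2}{\frac{13}{3} + A}$)
$\frac{1}{v{\left(-677,-422 \right)}} = \frac{1}{6 \frac{1}{13 + 3 \left(-677\right)}} = \frac{1}{6 \frac{1}{13 - 2031}} = \frac{1}{6 \frac{1}{-2018}} = \frac{1}{6 \left(- \frac{1}{2018}\right)} = \frac{1}{- \frac{3}{1009}} = - \frac{1009}{3}$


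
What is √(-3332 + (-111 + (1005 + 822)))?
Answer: 4*I*√101 ≈ 40.2*I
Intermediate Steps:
√(-3332 + (-111 + (1005 + 822))) = √(-3332 + (-111 + 1827)) = √(-3332 + 1716) = √(-1616) = 4*I*√101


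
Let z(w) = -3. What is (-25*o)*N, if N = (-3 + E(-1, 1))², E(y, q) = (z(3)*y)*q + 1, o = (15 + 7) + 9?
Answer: -775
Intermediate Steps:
o = 31 (o = 22 + 9 = 31)
E(y, q) = 1 - 3*q*y (E(y, q) = (-3*y)*q + 1 = -3*q*y + 1 = 1 - 3*q*y)
N = 1 (N = (-3 + (1 - 3*1*(-1)))² = (-3 + (1 + 3))² = (-3 + 4)² = 1² = 1)
(-25*o)*N = -25*31*1 = -775*1 = -775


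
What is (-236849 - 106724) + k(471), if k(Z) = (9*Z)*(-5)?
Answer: -364768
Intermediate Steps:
k(Z) = -45*Z
(-236849 - 106724) + k(471) = (-236849 - 106724) - 45*471 = -343573 - 21195 = -364768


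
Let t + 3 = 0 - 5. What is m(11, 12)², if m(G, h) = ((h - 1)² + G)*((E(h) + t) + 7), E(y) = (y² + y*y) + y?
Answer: 1557723024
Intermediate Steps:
E(y) = y + 2*y² (E(y) = (y² + y²) + y = 2*y² + y = y + 2*y²)
t = -8 (t = -3 + (0 - 5) = -3 - 5 = -8)
m(G, h) = (-1 + h*(1 + 2*h))*(G + (-1 + h)²) (m(G, h) = ((h - 1)² + G)*((h*(1 + 2*h) - 8) + 7) = ((-1 + h)² + G)*((-8 + h*(1 + 2*h)) + 7) = (G + (-1 + h)²)*(-1 + h*(1 + 2*h)) = (-1 + h*(1 + 2*h))*(G + (-1 + h)²))
m(11, 12)² = (-1*11 - (-1 + 12)² + 11*12*(1 + 2*12) + 12*(-1 + 12)²*(1 + 2*12))² = (-11 - 1*11² + 11*12*(1 + 24) + 12*11²*(1 + 24))² = (-11 - 1*121 + 11*12*25 + 12*121*25)² = (-11 - 121 + 3300 + 36300)² = 39468² = 1557723024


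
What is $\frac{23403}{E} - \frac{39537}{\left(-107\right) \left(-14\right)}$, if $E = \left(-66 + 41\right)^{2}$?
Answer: $\frac{10347069}{936250} \approx 11.052$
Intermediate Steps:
$E = 625$ ($E = \left(-25\right)^{2} = 625$)
$\frac{23403}{E} - \frac{39537}{\left(-107\right) \left(-14\right)} = \frac{23403}{625} - \frac{39537}{\left(-107\right) \left(-14\right)} = 23403 \cdot \frac{1}{625} - \frac{39537}{1498} = \frac{23403}{625} - \frac{39537}{1498} = \frac{10347069}{936250}$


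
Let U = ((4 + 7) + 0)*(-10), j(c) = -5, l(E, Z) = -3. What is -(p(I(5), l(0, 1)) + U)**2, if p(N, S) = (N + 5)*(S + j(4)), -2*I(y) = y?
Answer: -16900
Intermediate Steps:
I(y) = -y/2
p(N, S) = (-5 + S)*(5 + N) (p(N, S) = (N + 5)*(S - 5) = (5 + N)*(-5 + S) = (-5 + S)*(5 + N))
U = -110 (U = (11 + 0)*(-10) = 11*(-10) = -110)
-(p(I(5), l(0, 1)) + U)**2 = -((-25 - (-5)*5/2 + 5*(-3) - 1/2*5*(-3)) - 110)**2 = -((-25 - 5*(-5/2) - 15 - 5/2*(-3)) - 110)**2 = -((-25 + 25/2 - 15 + 15/2) - 110)**2 = -(-20 - 110)**2 = -1*(-130)**2 = -1*16900 = -16900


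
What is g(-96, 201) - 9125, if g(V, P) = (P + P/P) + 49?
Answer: -8874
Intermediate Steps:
g(V, P) = 50 + P (g(V, P) = (P + 1) + 49 = (1 + P) + 49 = 50 + P)
g(-96, 201) - 9125 = (50 + 201) - 9125 = 251 - 9125 = -8874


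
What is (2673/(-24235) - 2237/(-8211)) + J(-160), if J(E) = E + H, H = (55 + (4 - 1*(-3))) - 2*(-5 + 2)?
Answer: -18275144128/198993585 ≈ -91.838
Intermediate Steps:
H = 68 (H = (55 + (4 + 3)) - 2*(-3) = (55 + 7) + 6 = 62 + 6 = 68)
J(E) = 68 + E (J(E) = E + 68 = 68 + E)
(2673/(-24235) - 2237/(-8211)) + J(-160) = (2673/(-24235) - 2237/(-8211)) + (68 - 160) = (2673*(-1/24235) - 2237*(-1/8211)) - 92 = (-2673/24235 + 2237/8211) - 92 = 32265692/198993585 - 92 = -18275144128/198993585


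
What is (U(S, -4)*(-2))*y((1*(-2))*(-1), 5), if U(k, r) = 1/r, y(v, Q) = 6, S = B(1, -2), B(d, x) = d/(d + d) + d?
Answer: 3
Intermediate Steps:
B(d, x) = ½ + d (B(d, x) = d/((2*d)) + d = (1/(2*d))*d + d = ½ + d)
S = 3/2 (S = ½ + 1 = 3/2 ≈ 1.5000)
(U(S, -4)*(-2))*y((1*(-2))*(-1), 5) = (-2/(-4))*6 = -¼*(-2)*6 = (½)*6 = 3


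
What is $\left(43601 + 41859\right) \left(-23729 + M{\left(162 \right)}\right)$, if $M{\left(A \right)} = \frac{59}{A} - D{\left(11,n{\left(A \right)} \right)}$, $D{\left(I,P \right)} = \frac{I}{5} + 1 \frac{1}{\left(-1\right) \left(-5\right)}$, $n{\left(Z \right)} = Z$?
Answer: $- \frac{164272399894}{81} \approx -2.0281 \cdot 10^{9}$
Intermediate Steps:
$D{\left(I,P \right)} = \frac{1}{5} + \frac{I}{5}$ ($D{\left(I,P \right)} = I \frac{1}{5} + 1 \cdot \frac{1}{5} = \frac{I}{5} + 1 \cdot \frac{1}{5} = \frac{I}{5} + \frac{1}{5} = \frac{1}{5} + \frac{I}{5}$)
$M{\left(A \right)} = - \frac{12}{5} + \frac{59}{A}$ ($M{\left(A \right)} = \frac{59}{A} - \left(\frac{1}{5} + \frac{1}{5} \cdot 11\right) = \frac{59}{A} - \left(\frac{1}{5} + \frac{11}{5}\right) = \frac{59}{A} - \frac{12}{5} = - \frac{12}{5} + \frac{59}{A}$)
$\left(43601 + 41859\right) \left(-23729 + M{\left(162 \right)}\right) = \left(43601 + 41859\right) \left(-23729 - \left(\frac{12}{5} - \frac{59}{162}\right)\right) = 85460 \left(-23729 + \left(- \frac{12}{5} + 59 \cdot \frac{1}{162}\right)\right) = 85460 \left(-23729 + \left(- \frac{12}{5} + \frac{59}{162}\right)\right) = 85460 \left(-23729 - \frac{1649}{810}\right) = 85460 \left(- \frac{19222139}{810}\right) = - \frac{164272399894}{81}$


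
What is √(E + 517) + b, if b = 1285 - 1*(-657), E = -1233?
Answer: 1942 + 2*I*√179 ≈ 1942.0 + 26.758*I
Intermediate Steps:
b = 1942 (b = 1285 + 657 = 1942)
√(E + 517) + b = √(-1233 + 517) + 1942 = √(-716) + 1942 = 2*I*√179 + 1942 = 1942 + 2*I*√179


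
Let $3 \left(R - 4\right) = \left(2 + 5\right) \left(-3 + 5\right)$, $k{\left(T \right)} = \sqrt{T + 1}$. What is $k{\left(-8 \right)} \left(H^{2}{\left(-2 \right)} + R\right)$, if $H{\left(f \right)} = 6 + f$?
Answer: $\frac{74 i \sqrt{7}}{3} \approx 65.262 i$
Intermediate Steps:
$k{\left(T \right)} = \sqrt{1 + T}$
$R = \frac{26}{3}$ ($R = 4 + \frac{\left(2 + 5\right) \left(-3 + 5\right)}{3} = 4 + \frac{7 \cdot 2}{3} = 4 + \frac{1}{3} \cdot 14 = 4 + \frac{14}{3} = \frac{26}{3} \approx 8.6667$)
$k{\left(-8 \right)} \left(H^{2}{\left(-2 \right)} + R\right) = \sqrt{1 - 8} \left(\left(6 - 2\right)^{2} + \frac{26}{3}\right) = \sqrt{-7} \left(4^{2} + \frac{26}{3}\right) = i \sqrt{7} \left(16 + \frac{26}{3}\right) = i \sqrt{7} \cdot \frac{74}{3} = \frac{74 i \sqrt{7}}{3}$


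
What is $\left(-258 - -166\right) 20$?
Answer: $-1840$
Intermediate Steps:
$\left(-258 - -166\right) 20 = \left(-258 + 166\right) 20 = \left(-92\right) 20 = -1840$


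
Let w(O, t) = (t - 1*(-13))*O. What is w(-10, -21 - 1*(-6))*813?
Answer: 16260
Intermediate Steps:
w(O, t) = O*(13 + t) (w(O, t) = (t + 13)*O = (13 + t)*O = O*(13 + t))
w(-10, -21 - 1*(-6))*813 = -10*(13 + (-21 - 1*(-6)))*813 = -10*(13 + (-21 + 6))*813 = -10*(13 - 15)*813 = -10*(-2)*813 = 20*813 = 16260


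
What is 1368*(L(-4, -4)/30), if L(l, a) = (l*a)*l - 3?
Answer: -15276/5 ≈ -3055.2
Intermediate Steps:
L(l, a) = -3 + a*l**2 (L(l, a) = (a*l)*l - 3 = a*l**2 - 3 = -3 + a*l**2)
1368*(L(-4, -4)/30) = 1368*((-3 - 4*(-4)**2)/30) = 1368*((-3 - 4*16)*(1/30)) = 1368*((-3 - 64)*(1/30)) = 1368*(-67*1/30) = 1368*(-67/30) = -15276/5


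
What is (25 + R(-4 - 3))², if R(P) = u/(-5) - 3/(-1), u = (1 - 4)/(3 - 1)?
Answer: 80089/100 ≈ 800.89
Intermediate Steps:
u = -3/2 ≈ -1.5000
R(P) = 33/10 (R(P) = -3/2/(-5) - 3/(-1) = -3/2*(-⅕) - 3*(-1) = 3/10 + 3 = 33/10)
(25 + R(-4 - 3))² = (25 + 33/10)² = (283/10)² = 80089/100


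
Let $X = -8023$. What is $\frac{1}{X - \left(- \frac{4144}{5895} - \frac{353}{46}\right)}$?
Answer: $- \frac{271170}{2173325351} \approx -0.00012477$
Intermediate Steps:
$\frac{1}{X - \left(- \frac{4144}{5895} - \frac{353}{46}\right)} = \frac{1}{-8023 - \left(- \frac{4144}{5895} - \frac{353}{46}\right)} = \frac{1}{-8023 - \left(- \frac{353}{46} + \frac{4144}{-5895}\right)} = \frac{1}{-8023 + \left(\frac{353}{46} - - \frac{4144}{5895}\right)} = \frac{1}{-8023 + \left(\frac{353}{46} + \frac{4144}{5895}\right)} = \frac{1}{-8023 + \frac{2271559}{271170}} = \frac{1}{- \frac{2173325351}{271170}} = - \frac{271170}{2173325351}$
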